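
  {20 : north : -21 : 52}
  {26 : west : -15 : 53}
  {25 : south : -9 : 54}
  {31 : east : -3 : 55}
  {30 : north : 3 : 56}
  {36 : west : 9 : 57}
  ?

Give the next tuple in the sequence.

{35 : south : 15 : 58}

First value: 20, 26, 25, 31, 30, 36 → 35 (alternating steps +6, −1, +6, −1, …).
Direction: repeats north → west → south → east; north, west, south, east, north, west → south.
For the third value, +6 each step: -21, -15, -9, -3, 3, 9 → 15.
Fourth value: +1 each step, so 52, 53, 54, 55, 56, 57 → 58.
Combining the parts gives {35 : south : 15 : 58}.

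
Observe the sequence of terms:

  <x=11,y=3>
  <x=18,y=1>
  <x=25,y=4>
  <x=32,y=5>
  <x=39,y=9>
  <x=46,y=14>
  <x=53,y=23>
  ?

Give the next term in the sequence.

X goes 11, 18, 25, 32, 39, 46, 53 → 60 (+7 each step).
Y — each term is the sum of the two before it: 3, 1, 4, 5, 9, 14, 23 → 37.
Combining the parts gives <x=60,y=37>.

<x=60,y=37>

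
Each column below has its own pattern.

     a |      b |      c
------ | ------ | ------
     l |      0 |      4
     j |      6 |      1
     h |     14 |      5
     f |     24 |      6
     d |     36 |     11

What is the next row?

b  50  17

Column a: l, j, h, f, d → b (letters move back 2 places in the alphabet).
Column b: differences are 6, 8, 10, … (increasing by 2 each time), so 0, 6, 14, 24, 36 → 50.
For the column c, each term is the sum of the two before it: 4, 1, 5, 6, 11 → 17.
Combining the parts gives b  50  17.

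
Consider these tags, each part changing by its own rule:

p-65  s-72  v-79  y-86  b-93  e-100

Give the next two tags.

For the letter, letters move forward 3 places in the alphabet, wrapping Z→A: p, s, v, y, b, e → h → k.
Second component: 65, 72, 79, 86, 93, 100 → 107 → 114 (+7 each step).
So the next two tags are h-107 and k-114.

h-107 then k-114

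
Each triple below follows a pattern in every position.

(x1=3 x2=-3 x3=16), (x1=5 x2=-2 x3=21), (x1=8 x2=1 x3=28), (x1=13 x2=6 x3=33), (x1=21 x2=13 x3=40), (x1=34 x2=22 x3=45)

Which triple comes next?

X1: each term is the sum of the two before it; 3, 5, 8, 13, 21, 34 → 55.
X2 — differences are 1, 3, 5, … (increasing by 2 each time): -3, -2, 1, 6, 13, 22 → 33.
X3 goes 16, 21, 28, 33, 40, 45 → 52 (alternating steps +5, +7, +5, +7, …).
Combining the parts gives (x1=55 x2=33 x3=52).

(x1=55 x2=33 x3=52)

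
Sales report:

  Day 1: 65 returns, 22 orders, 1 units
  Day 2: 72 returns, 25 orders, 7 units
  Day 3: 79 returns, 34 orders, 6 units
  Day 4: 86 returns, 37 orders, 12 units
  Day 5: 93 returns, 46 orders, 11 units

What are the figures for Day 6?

For the returns, +7 each step: 65, 72, 79, 86, 93 → 100.
Orders: alternating steps +3, +9, +3, +9, …; 22, 25, 34, 37, 46 → 49.
Units — alternating steps +6, −1, +6, −1, …: 1, 7, 6, 12, 11 → 17.
Combining the parts gives 100 returns, 49 orders, 17 units.

100 returns, 49 orders, 17 units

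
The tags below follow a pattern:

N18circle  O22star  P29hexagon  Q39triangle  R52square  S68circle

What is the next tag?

For the letter, letters move forward 1 place in the alphabet: N, O, P, Q, R, S → T.
Second component goes 18, 22, 29, 39, 52, 68 → 87 (differences are 4, 7, 10, … (increasing by 3 each time)).
For the shape, repeats circle → star → hexagon → triangle → square: circle, star, hexagon, triangle, square, circle → star.
Putting it together: T87star.

T87star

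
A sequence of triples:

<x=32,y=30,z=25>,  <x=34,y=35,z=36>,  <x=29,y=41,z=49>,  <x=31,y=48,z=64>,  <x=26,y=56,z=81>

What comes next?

<x=28,y=65,z=100>

X: alternating steps +2, −5, +2, −5, …, so 32, 34, 29, 31, 26 → 28.
Y — differences are 5, 6, 7, … (increasing by 1 each time): 30, 35, 41, 48, 56 → 65.
For the z, perfect squares: 5², 6², 7², …: 25, 36, 49, 64, 81 → 100.
Combining the parts gives <x=28,y=65,z=100>.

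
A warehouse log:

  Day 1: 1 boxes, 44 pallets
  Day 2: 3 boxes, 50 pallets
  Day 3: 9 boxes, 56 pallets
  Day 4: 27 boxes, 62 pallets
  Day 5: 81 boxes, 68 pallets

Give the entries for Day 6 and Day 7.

Boxes: 1, 3, 9, 27, 81 → 243 → 729 (×3 each step).
Pallets: +6 each step; 44, 50, 56, 62, 68 → 74 → 80.
Putting the parts together: 243 boxes, 74 pallets and then 729 boxes, 80 pallets.

243 boxes, 74 pallets; 729 boxes, 80 pallets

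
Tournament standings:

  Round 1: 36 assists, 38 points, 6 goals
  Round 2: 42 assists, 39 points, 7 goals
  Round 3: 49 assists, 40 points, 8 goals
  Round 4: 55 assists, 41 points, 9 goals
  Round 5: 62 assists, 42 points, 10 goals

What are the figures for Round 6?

Assists goes 36, 42, 49, 55, 62 → 68 (alternating steps +6, +7, +6, +7, …).
Points: 38, 39, 40, 41, 42 → 43 (+1 each step).
For the goals, +1 each step: 6, 7, 8, 9, 10 → 11.
Putting it together: 68 assists, 43 points, 11 goals.

68 assists, 43 points, 11 goals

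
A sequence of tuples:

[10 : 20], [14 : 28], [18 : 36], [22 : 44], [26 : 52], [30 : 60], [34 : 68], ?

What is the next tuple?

[38 : 76]

First slot — +4 each step: 10, 14, 18, 22, 26, 30, 34 → 38.
Second slot — always 2 × the first slot: 20, 28, 36, 44, 52, 60, 68 → 76.
So the next tuple is [38 : 76].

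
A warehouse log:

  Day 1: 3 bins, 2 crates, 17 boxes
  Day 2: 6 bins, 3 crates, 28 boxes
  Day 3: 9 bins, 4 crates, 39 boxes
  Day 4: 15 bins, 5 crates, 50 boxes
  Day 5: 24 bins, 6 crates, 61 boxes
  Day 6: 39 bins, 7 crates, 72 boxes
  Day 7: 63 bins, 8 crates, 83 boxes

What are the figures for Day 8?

102 bins, 9 crates, 94 boxes

Bins: each term is the sum of the two before it, so 3, 6, 9, 15, 24, 39, 63 → 102.
Crates: 2, 3, 4, 5, 6, 7, 8 → 9 (+1 each step).
Boxes goes 17, 28, 39, 50, 61, 72, 83 → 94 (+11 each step).
Combining the parts gives 102 bins, 9 crates, 94 boxes.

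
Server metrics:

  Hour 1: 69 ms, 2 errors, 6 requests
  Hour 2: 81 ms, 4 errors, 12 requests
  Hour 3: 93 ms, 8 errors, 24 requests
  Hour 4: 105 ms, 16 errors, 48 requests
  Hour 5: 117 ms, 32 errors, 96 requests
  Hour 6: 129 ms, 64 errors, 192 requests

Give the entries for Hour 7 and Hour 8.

Ms: +12 each step, so 69, 81, 93, 105, 117, 129 → 141 → 153.
Errors — ×2 each step: 2, 4, 8, 16, 32, 64 → 128 → 256.
Requests: always 3 × the errors, so 6, 12, 24, 48, 96, 192 → 384 → 768.
Putting the parts together: 141 ms, 128 errors, 384 requests and then 153 ms, 256 errors, 768 requests.

141 ms, 128 errors, 384 requests; 153 ms, 256 errors, 768 requests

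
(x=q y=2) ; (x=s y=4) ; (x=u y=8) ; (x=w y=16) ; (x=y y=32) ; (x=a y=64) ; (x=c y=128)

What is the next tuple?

X goes q, s, u, w, y, a, c → e (letters move forward 2 places in the alphabet, wrapping Z→A).
Y — ×2 each step: 2, 4, 8, 16, 32, 64, 128 → 256.
Putting it together: (x=e y=256).

(x=e y=256)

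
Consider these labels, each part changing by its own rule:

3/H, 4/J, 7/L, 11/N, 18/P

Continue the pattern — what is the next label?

First component: each term is the sum of the two before it; 3, 4, 7, 11, 18 → 29.
Letter: letters move forward 2 places in the alphabet; H, J, L, N, P → R.
So the next label is 29/R.

29/R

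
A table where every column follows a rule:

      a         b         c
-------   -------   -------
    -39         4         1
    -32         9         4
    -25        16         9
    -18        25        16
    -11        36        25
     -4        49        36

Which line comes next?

3  64  49

Column a: +7 each step, so -39, -32, -25, -18, -11, -4 → 3.
Column b goes 4, 9, 16, 25, 36, 49 → 64 (perfect squares: 2², 3², 4², …).
Column c goes 1, 4, 9, 16, 25, 36 → 49 (perfect squares: 1², 2², 3², …).
Putting it together: 3  64  49.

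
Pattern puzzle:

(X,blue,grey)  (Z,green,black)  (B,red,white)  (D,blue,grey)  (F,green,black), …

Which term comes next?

(H,red,white)

Letter: X, Z, B, D, F → H (letters move forward 2 places in the alphabet, wrapping Z→A).
Colour: repeats blue → green → red, so blue, green, red, blue, green → red.
Shade: repeats grey → black → white, so grey, black, white, grey, black → white.
Putting it together: (H,red,white).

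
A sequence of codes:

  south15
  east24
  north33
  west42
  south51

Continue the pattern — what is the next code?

For the direction, repeats south → east → north → west: south, east, north, west, south → east.
Second component goes 15, 24, 33, 42, 51 → 60 (+9 each step).
Combining the parts gives east60.

east60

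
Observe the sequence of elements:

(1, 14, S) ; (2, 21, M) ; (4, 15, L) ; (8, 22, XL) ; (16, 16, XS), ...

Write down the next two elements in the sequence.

First entry: 1, 2, 4, 8, 16 → 32 → 64 (×2 each step).
Second entry: 14, 21, 15, 22, 16 → 23 → 17 (alternating steps +7, −6, +7, −6, …).
Size: runs through clothing sizes XS→XL; S, M, L, XL, XS → S → M.
Putting the parts together: (32, 23, S) and then (64, 17, M).

(32, 23, S), (64, 17, M)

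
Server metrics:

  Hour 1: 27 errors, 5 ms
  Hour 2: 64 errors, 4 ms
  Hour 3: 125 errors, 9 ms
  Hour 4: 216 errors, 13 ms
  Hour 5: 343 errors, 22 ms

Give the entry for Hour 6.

Errors goes 27, 64, 125, 216, 343 → 512 (perfect cubes: 3³, 4³, 5³, …).
Ms: each term is the sum of the two before it; 5, 4, 9, 13, 22 → 35.
Combining the parts gives 512 errors, 35 ms.

512 errors, 35 ms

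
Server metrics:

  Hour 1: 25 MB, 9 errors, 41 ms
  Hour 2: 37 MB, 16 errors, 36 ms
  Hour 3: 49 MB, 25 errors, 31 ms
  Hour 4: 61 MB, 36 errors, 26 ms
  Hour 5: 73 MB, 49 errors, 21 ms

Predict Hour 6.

85 MB, 64 errors, 16 ms

MB — +12 each step: 25, 37, 49, 61, 73 → 85.
For the errors, perfect squares: 3², 4², 5², …: 9, 16, 25, 36, 49 → 64.
Ms: 41, 36, 31, 26, 21 → 16 (−5 each step).
Putting it together: 85 MB, 64 errors, 16 ms.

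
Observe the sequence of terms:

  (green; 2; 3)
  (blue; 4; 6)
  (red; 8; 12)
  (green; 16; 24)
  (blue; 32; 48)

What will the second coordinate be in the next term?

Second coordinate — ×2 each step: 2, 4, 8, 16, 32 → 64.

64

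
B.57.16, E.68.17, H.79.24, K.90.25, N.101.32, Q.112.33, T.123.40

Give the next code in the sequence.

Letter: letters move forward 3 places in the alphabet; B, E, H, K, N, Q, T → W.
Second component — +11 each step: 57, 68, 79, 90, 101, 112, 123 → 134.
Third component: alternating steps +1, +7, +1, +7, …; 16, 17, 24, 25, 32, 33, 40 → 41.
So the next code is W.134.41.

W.134.41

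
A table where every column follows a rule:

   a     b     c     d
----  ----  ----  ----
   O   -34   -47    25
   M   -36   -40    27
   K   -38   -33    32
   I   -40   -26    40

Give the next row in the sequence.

G  -42  -19  51

For the column a, letters move back 2 places in the alphabet: O, M, K, I → G.
Column b: −2 each step, so -34, -36, -38, -40 → -42.
Column c: +7 each step, so -47, -40, -33, -26 → -19.
Column d: 25, 27, 32, 40 → 51 (differences are 2, 5, 8, … (increasing by 3 each time)).
So the next row is G  -42  -19  51.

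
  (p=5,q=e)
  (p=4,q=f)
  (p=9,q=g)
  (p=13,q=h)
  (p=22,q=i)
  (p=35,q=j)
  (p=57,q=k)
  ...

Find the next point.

(p=92,q=l)

P — each term is the sum of the two before it: 5, 4, 9, 13, 22, 35, 57 → 92.
Q — letters move forward 1 place in the alphabet: e, f, g, h, i, j, k → l.
So the next point is (p=92,q=l).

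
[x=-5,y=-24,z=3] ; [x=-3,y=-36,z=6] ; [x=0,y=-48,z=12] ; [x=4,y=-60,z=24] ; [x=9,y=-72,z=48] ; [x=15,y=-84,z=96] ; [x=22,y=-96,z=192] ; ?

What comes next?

[x=30,y=-108,z=384]

For the x, differences are 2, 3, 4, … (increasing by 1 each time): -5, -3, 0, 4, 9, 15, 22 → 30.
For the y, −12 each step: -24, -36, -48, -60, -72, -84, -96 → -108.
Z: 3, 6, 12, 24, 48, 96, 192 → 384 (×2 each step).
Combining the parts gives [x=30,y=-108,z=384].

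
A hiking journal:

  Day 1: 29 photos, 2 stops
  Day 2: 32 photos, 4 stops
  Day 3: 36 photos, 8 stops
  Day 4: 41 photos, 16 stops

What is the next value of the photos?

47

Photos: differences are 3, 4, 5, … (increasing by 1 each time); 29, 32, 36, 41 → 47.
Stops goes 2, 4, 8, 16 → 32 (×2 each step).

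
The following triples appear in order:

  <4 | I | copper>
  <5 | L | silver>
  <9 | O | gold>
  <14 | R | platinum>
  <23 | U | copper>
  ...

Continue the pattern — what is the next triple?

<37 | X | silver>

First slot: 4, 5, 9, 14, 23 → 37 (each term is the sum of the two before it).
For the letter, letters move forward 3 places in the alphabet: I, L, O, R, U → X.
Metal goes copper, silver, gold, platinum, copper → silver (repeats copper → silver → gold → platinum).
Combining the parts gives <37 | X | silver>.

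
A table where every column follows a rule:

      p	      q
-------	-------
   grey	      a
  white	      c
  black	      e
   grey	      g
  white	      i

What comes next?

black  k

Column p goes grey, white, black, grey, white → black (repeats grey → white → black).
Column q — letters move forward 2 places in the alphabet: a, c, e, g, i → k.
Putting it together: black  k.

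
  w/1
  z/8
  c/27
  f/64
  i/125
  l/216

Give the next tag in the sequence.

o/343

For the letter, letters move forward 3 places in the alphabet, wrapping Z→A: w, z, c, f, i, l → o.
For the second component, perfect cubes: 1³, 2³, 3³, …: 1, 8, 27, 64, 125, 216 → 343.
Putting it together: o/343.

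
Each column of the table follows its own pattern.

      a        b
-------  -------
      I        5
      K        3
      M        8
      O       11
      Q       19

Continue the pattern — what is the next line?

Column a: letters move forward 2 places in the alphabet, so I, K, M, O, Q → S.
Column b goes 5, 3, 8, 11, 19 → 30 (each term is the sum of the two before it).
So the next line is S  30.

S  30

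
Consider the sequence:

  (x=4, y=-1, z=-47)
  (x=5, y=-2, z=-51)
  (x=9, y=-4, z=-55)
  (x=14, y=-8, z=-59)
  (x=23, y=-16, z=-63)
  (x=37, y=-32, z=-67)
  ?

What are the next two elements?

(x=60, y=-64, z=-71), (x=97, y=-128, z=-75)

X: each term is the sum of the two before it; 4, 5, 9, 14, 23, 37 → 60 → 97.
Y goes -1, -2, -4, -8, -16, -32 → -64 → -128 (×2 each step).
For the z, −4 each step: -47, -51, -55, -59, -63, -67 → -71 → -75.
So the next two elements are (x=60, y=-64, z=-71) and (x=97, y=-128, z=-75).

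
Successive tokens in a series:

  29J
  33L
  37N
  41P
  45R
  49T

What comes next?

First component goes 29, 33, 37, 41, 45, 49 → 53 (+4 each step).
Letter — letters move forward 2 places in the alphabet: J, L, N, P, R, T → V.
Putting it together: 53V.

53V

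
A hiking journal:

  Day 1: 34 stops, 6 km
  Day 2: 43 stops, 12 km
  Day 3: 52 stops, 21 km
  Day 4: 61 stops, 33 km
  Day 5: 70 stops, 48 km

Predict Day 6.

Stops — +9 each step: 34, 43, 52, 61, 70 → 79.
Km — differences are 6, 9, 12, … (increasing by 3 each time): 6, 12, 21, 33, 48 → 66.
So the next line is 79 stops, 66 km.

79 stops, 66 km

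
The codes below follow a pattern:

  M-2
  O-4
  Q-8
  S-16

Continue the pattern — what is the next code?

U-32

Letter goes M, O, Q, S → U (letters move forward 2 places in the alphabet).
Second component — ×2 each step: 2, 4, 8, 16 → 32.
Combining the parts gives U-32.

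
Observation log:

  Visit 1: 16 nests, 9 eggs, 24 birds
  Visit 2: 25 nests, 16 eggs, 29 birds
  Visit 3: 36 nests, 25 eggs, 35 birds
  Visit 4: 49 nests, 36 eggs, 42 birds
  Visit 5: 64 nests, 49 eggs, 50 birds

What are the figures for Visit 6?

Nests goes 16, 25, 36, 49, 64 → 81 (perfect squares: 4², 5², 6², …).
For the eggs, perfect squares: 3², 4², 5², …: 9, 16, 25, 36, 49 → 64.
Birds: 24, 29, 35, 42, 50 → 59 (differences are 5, 6, 7, … (increasing by 1 each time)).
So the next row is 81 nests, 64 eggs, 59 birds.

81 nests, 64 eggs, 59 birds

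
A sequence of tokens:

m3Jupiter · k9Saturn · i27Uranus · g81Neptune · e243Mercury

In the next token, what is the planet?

Venus

Letter: letters move back 2 places in the alphabet, so m, k, i, g, e → c.
Second component: 3, 9, 27, 81, 243 → 729 (×3 each step).
Planet goes Jupiter, Saturn, Uranus, Neptune, Mercury → Venus (runs through the planets Mercury→Neptune).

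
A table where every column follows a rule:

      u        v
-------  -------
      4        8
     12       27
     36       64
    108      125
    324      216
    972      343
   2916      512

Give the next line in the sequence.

8748  729

Column u: 4, 12, 36, 108, 324, 972, 2916 → 8748 (×3 each step).
Column v: 8, 27, 64, 125, 216, 343, 512 → 729 (perfect cubes: 2³, 3³, 4³, …).
Putting it together: 8748  729.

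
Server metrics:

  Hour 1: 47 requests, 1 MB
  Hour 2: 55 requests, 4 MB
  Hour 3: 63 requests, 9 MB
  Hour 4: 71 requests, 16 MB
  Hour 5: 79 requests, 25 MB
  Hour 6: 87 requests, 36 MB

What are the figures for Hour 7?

Requests: +8 each step; 47, 55, 63, 71, 79, 87 → 95.
MB: 1, 4, 9, 16, 25, 36 → 49 (perfect squares: 1², 2², 3², …).
So the next record is 95 requests, 49 MB.

95 requests, 49 MB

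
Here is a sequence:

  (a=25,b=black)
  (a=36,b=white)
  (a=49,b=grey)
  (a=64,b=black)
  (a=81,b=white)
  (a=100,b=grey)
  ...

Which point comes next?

(a=121,b=black)

For the a, perfect squares: 5², 6², 7², …: 25, 36, 49, 64, 81, 100 → 121.
B: repeats black → white → grey; black, white, grey, black, white, grey → black.
Combining the parts gives (a=121,b=black).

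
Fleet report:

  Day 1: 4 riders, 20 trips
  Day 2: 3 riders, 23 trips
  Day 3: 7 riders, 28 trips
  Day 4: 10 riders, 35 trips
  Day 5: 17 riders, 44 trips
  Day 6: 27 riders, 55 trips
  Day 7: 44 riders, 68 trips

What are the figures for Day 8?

71 riders, 83 trips

Riders — each term is the sum of the two before it: 4, 3, 7, 10, 17, 27, 44 → 71.
Trips — differences are 3, 5, 7, … (increasing by 2 each time): 20, 23, 28, 35, 44, 55, 68 → 83.
Putting it together: 71 riders, 83 trips.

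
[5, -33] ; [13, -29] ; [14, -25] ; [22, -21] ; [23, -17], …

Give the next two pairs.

First coordinate: 5, 13, 14, 22, 23 → 31 → 32 (alternating steps +8, +1, +8, +1, …).
Second coordinate — +4 each step: -33, -29, -25, -21, -17 → -13 → -9.
So the next two pairs are [31, -13] and [32, -9].

[31, -13], [32, -9]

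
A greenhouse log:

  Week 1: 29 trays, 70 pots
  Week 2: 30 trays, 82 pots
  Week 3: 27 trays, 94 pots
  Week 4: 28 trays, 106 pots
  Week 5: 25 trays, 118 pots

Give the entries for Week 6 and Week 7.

Trays goes 29, 30, 27, 28, 25 → 26 → 23 (alternating steps +1, −3, +1, −3, …).
Pots — +12 each step: 70, 82, 94, 106, 118 → 130 → 142.
So the next two lines are 26 trays, 130 pots and 23 trays, 142 pots.

26 trays, 130 pots; 23 trays, 142 pots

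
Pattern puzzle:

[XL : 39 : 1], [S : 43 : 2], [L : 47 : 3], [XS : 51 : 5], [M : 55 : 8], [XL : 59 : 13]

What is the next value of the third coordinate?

Third coordinate: 1, 2, 3, 5, 8, 13 → 21 (each term is the sum of the two before it).

21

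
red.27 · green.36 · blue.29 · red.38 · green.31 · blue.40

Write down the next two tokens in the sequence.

Colour: red, green, blue, red, green, blue → red → green (repeats red → green → blue).
Second component: 27, 36, 29, 38, 31, 40 → 33 → 42 (alternating steps +9, −7, +9, −7, …).
Putting the parts together: red.33 and then green.42.

red.33 then green.42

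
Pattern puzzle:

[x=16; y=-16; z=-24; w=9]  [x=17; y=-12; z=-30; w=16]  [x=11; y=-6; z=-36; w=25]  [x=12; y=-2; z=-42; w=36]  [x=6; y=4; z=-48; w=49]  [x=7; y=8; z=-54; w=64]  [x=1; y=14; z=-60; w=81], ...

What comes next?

[x=2; y=18; z=-66; w=100]

X — alternating steps +1, −6, +1, −6, …: 16, 17, 11, 12, 6, 7, 1 → 2.
Y: -16, -12, -6, -2, 4, 8, 14 → 18 (alternating steps +4, +6, +4, +6, …).
Z: −6 each step; -24, -30, -36, -42, -48, -54, -60 → -66.
W — perfect squares: 3², 4², 5², …: 9, 16, 25, 36, 49, 64, 81 → 100.
Putting it together: [x=2; y=18; z=-66; w=100].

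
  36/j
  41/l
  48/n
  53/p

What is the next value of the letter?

First component: alternating steps +5, +7, +5, +7, …, so 36, 41, 48, 53 → 60.
Letter — letters move forward 2 places in the alphabet: j, l, n, p → r.

r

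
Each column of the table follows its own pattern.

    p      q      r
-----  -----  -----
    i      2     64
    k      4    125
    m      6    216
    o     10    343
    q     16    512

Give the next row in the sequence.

Column p: letters move forward 2 places in the alphabet; i, k, m, o, q → s.
Column q: each term is the sum of the two before it; 2, 4, 6, 10, 16 → 26.
For the column r, perfect cubes: 4³, 5³, 6³, …: 64, 125, 216, 343, 512 → 729.
So the next row is s  26  729.

s  26  729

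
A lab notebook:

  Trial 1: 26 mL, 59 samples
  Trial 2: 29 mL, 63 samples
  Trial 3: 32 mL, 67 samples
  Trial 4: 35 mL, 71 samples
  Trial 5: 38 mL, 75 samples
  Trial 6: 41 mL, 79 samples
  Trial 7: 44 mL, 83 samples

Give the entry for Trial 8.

ML — +3 each step: 26, 29, 32, 35, 38, 41, 44 → 47.
For the samples, +4 each step: 59, 63, 67, 71, 75, 79, 83 → 87.
So the next line is 47 mL, 87 samples.

47 mL, 87 samples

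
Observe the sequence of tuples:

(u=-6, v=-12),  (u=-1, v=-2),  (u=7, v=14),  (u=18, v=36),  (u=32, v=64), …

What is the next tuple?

(u=49, v=98)

U: differences are 5, 8, 11, … (increasing by 3 each time), so -6, -1, 7, 18, 32 → 49.
V: -12, -2, 14, 36, 64 → 98 (always 2 × the u).
Putting it together: (u=49, v=98).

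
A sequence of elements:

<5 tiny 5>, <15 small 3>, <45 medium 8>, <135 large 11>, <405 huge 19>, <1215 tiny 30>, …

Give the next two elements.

First entry: 5, 15, 45, 135, 405, 1215 → 3645 → 10935 (×3 each step).
For the size, repeats tiny → small → medium → large → huge: tiny, small, medium, large, huge, tiny → small → medium.
Third entry: each term is the sum of the two before it; 5, 3, 8, 11, 19, 30 → 49 → 79.
Putting the parts together: <3645 small 49> and then <10935 medium 79>.

<3645 small 49>, <10935 medium 79>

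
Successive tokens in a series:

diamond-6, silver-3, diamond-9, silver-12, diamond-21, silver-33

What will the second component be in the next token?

54

Second component goes 6, 3, 9, 12, 21, 33 → 54 (each term is the sum of the two before it).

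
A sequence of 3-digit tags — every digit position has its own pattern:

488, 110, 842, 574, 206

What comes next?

938

First digit: −3 each step, mod 10; 4, 1, 8, 5, 2 → 9.
Second digit — +3 each step, mod 10: 8, 1, 4, 7, 0 → 3.
Third digit: +2 each step, mod 10; 8, 0, 2, 4, 6 → 8.
Putting it together: 938.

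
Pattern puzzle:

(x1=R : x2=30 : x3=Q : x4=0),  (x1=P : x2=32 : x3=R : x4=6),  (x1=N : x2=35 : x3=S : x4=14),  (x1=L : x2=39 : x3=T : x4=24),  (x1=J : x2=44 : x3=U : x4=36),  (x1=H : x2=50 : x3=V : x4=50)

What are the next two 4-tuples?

(x1=F : x2=57 : x3=W : x4=66), (x1=D : x2=65 : x3=X : x4=84)

X1 — letters move back 2 places in the alphabet: R, P, N, L, J, H → F → D.
X2 goes 30, 32, 35, 39, 44, 50 → 57 → 65 (differences are 2, 3, 4, … (increasing by 1 each time)).
X3: letters move forward 1 place in the alphabet, so Q, R, S, T, U, V → W → X.
X4 — differences are 6, 8, 10, … (increasing by 2 each time): 0, 6, 14, 24, 36, 50 → 66 → 84.
So the next two 4-tuples are (x1=F : x2=57 : x3=W : x4=66) and (x1=D : x2=65 : x3=X : x4=84).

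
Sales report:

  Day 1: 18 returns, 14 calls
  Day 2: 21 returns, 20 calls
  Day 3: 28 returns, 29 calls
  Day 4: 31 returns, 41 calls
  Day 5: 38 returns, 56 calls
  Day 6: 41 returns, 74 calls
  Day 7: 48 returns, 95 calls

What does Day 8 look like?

51 returns, 119 calls

For the returns, alternating steps +3, +7, +3, +7, …: 18, 21, 28, 31, 38, 41, 48 → 51.
Calls: differences are 6, 9, 12, … (increasing by 3 each time); 14, 20, 29, 41, 56, 74, 95 → 119.
Combining the parts gives 51 returns, 119 calls.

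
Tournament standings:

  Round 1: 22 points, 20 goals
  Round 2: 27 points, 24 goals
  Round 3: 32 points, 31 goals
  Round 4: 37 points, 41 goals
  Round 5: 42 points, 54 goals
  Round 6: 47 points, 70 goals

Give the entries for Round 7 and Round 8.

For the points, +5 each step: 22, 27, 32, 37, 42, 47 → 52 → 57.
Goals: differences are 4, 7, 10, … (increasing by 3 each time), so 20, 24, 31, 41, 54, 70 → 89 → 111.
Putting the parts together: 52 points, 89 goals and then 57 points, 111 goals.

52 points, 89 goals; 57 points, 111 goals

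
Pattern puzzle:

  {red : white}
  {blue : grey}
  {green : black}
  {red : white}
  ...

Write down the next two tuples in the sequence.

{blue : grey}, {green : black}

Colour: repeats red → blue → green; red, blue, green, red → blue → green.
Shade goes white, grey, black, white → grey → black (repeats white → grey → black).
So the next two tuples are {blue : grey} and {green : black}.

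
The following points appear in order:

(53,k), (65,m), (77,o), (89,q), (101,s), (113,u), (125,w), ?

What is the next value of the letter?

y

Letter — letters move forward 2 places in the alphabet: k, m, o, q, s, u, w → y.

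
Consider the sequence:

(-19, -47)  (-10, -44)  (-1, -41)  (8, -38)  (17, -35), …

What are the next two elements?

(26, -32), (35, -29)

First entry: +9 each step, so -19, -10, -1, 8, 17 → 26 → 35.
Second entry — +3 each step: -47, -44, -41, -38, -35 → -32 → -29.
So the next two elements are (26, -32) and (35, -29).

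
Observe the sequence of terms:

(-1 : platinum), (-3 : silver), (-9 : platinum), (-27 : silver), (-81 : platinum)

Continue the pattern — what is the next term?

(-243 : silver)

First value: ×3 each step; -1, -3, -9, -27, -81 → -243.
Metal: alternates platinum ↔ silver; platinum, silver, platinum, silver, platinum → silver.
So the next term is (-243 : silver).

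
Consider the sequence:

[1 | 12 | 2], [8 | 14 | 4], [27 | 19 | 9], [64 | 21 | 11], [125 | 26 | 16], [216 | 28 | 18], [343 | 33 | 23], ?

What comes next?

For the first value, perfect cubes: 1³, 2³, 3³, …: 1, 8, 27, 64, 125, 216, 343 → 512.
Second value — alternating steps +2, +5, +2, +5, …: 12, 14, 19, 21, 26, 28, 33 → 35.
Third value: 2, 4, 9, 11, 16, 18, 23 → 25 (always 10 less than the second value).
Putting it together: [512 | 35 | 25].

[512 | 35 | 25]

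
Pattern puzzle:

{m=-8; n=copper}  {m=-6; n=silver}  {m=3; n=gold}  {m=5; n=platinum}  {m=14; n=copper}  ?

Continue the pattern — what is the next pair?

M: -8, -6, 3, 5, 14 → 16 (alternating steps +2, +9, +2, +9, …).
N: copper, silver, gold, platinum, copper → silver (repeats copper → silver → gold → platinum).
Combining the parts gives {m=16; n=silver}.

{m=16; n=silver}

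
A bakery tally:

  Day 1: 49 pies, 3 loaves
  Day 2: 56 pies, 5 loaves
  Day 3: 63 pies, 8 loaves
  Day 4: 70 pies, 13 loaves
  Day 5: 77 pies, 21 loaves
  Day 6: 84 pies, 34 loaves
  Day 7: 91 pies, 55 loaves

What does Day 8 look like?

98 pies, 89 loaves

Pies — +7 each step: 49, 56, 63, 70, 77, 84, 91 → 98.
Loaves: each term is the sum of the two before it, so 3, 5, 8, 13, 21, 34, 55 → 89.
Combining the parts gives 98 pies, 89 loaves.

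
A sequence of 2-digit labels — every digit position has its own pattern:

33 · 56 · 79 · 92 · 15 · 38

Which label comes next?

51

First digit goes 3, 5, 7, 9, 1, 3 → 5 (+2 each step, mod 10).
Second digit: +3 each step, mod 10; 3, 6, 9, 2, 5, 8 → 1.
Combining the parts gives 51.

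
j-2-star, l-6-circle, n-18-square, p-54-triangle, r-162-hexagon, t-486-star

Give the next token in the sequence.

v-1458-circle

Letter: letters move forward 2 places in the alphabet, so j, l, n, p, r, t → v.
Second component: ×3 each step, so 2, 6, 18, 54, 162, 486 → 1458.
Shape goes star, circle, square, triangle, hexagon, star → circle (repeats star → circle → square → triangle → hexagon).
Combining the parts gives v-1458-circle.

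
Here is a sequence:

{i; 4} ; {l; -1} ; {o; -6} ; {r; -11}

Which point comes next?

Letter: i, l, o, r → u (letters move forward 3 places in the alphabet).
Second slot: −5 each step; 4, -1, -6, -11 → -16.
Combining the parts gives {u; -16}.

{u; -16}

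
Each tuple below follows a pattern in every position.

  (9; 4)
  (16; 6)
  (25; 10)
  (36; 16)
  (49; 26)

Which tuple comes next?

First coordinate: perfect squares: 3², 4², 5², …, so 9, 16, 25, 36, 49 → 64.
Second coordinate goes 4, 6, 10, 16, 26 → 42 (each term is the sum of the two before it).
Combining the parts gives (64; 42).

(64; 42)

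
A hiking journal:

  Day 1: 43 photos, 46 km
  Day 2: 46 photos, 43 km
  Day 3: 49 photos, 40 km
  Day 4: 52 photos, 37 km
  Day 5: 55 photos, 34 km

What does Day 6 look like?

Photos goes 43, 46, 49, 52, 55 → 58 (+3 each step).
Km goes 46, 43, 40, 37, 34 → 31 (−3 each step).
So the next line is 58 photos, 31 km.

58 photos, 31 km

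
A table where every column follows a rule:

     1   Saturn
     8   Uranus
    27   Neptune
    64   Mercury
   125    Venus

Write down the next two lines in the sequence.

216  Earth; 343  Mars

First component: perfect cubes: 1³, 2³, 3³, …; 1, 8, 27, 64, 125 → 216 → 343.
Planet: Saturn, Uranus, Neptune, Mercury, Venus → Earth → Mars (runs through the planets Mercury→Neptune).
So the next two lines are 216  Earth and 343  Mars.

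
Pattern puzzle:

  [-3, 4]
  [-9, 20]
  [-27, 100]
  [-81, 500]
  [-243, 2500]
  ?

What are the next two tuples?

[-729, 12500], [-2187, 62500]

First part: ×3 each step, so -3, -9, -27, -81, -243 → -729 → -2187.
For the second part, ×5 each step: 4, 20, 100, 500, 2500 → 12500 → 62500.
So the next two tuples are [-729, 12500] and [-2187, 62500].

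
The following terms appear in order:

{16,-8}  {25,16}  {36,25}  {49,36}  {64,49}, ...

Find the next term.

First value: perfect squares: 4², 5², 6², …; 16, 25, 36, 49, 64 → 81.
For the second value, always the previous value of the first value: -8, 16, 25, 36, 49 → 64.
Combining the parts gives {81,64}.

{81,64}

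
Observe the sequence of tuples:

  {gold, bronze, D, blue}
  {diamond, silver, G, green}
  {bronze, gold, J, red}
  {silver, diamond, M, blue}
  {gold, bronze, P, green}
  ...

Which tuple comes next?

{diamond, silver, S, red}

First rank — repeats gold → diamond → bronze → silver: gold, diamond, bronze, silver, gold → diamond.
Second rank: repeats bronze → silver → gold → diamond, so bronze, silver, gold, diamond, bronze → silver.
Letter: letters move forward 3 places in the alphabet; D, G, J, M, P → S.
For the colour, repeats blue → green → red: blue, green, red, blue, green → red.
So the next tuple is {diamond, silver, S, red}.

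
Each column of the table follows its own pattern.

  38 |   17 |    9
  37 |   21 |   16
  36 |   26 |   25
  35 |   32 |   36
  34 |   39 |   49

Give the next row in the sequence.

33  47  64

First component: −1 each step, so 38, 37, 36, 35, 34 → 33.
Second component — differences are 4, 5, 6, … (increasing by 1 each time): 17, 21, 26, 32, 39 → 47.
Third component goes 9, 16, 25, 36, 49 → 64 (perfect squares: 3², 4², 5², …).
Combining the parts gives 33  47  64.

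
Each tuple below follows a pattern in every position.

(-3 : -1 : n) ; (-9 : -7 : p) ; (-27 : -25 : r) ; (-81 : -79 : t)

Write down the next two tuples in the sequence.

First slot: ×3 each step, so -3, -9, -27, -81 → -243 → -729.
Second slot — always 2 more than the first slot: -1, -7, -25, -79 → -241 → -727.
Letter: n, p, r, t → v → x (letters move forward 2 places in the alphabet).
So the next two tuples are (-243 : -241 : v) and (-729 : -727 : x).

(-243 : -241 : v), (-729 : -727 : x)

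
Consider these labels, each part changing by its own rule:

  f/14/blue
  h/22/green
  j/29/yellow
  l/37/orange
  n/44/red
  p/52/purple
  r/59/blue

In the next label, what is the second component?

For the letter, letters move forward 2 places in the alphabet: f, h, j, l, n, p, r → t.
Second component goes 14, 22, 29, 37, 44, 52, 59 → 67 (alternating steps +8, +7, +8, +7, …).
Colour: repeats blue → green → yellow → orange → red → purple; blue, green, yellow, orange, red, purple, blue → green.

67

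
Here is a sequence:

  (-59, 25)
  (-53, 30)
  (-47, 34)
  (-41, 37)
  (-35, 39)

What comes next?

(-29, 40)

First part — +6 each step: -59, -53, -47, -41, -35 → -29.
Second part: differences are 5, 4, 3, … (decreasing by 1 each time), so 25, 30, 34, 37, 39 → 40.
Putting it together: (-29, 40).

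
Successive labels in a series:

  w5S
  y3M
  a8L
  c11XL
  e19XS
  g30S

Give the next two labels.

For the letter, letters move forward 2 places in the alphabet, wrapping Z→A: w, y, a, c, e, g → i → k.
For the second component, each term is the sum of the two before it: 5, 3, 8, 11, 19, 30 → 49 → 79.
Size: repeats S → M → L → XL → XS, so S, M, L, XL, XS, S → M → L.
So the next two labels are i49M and k79L.

i49M then k79L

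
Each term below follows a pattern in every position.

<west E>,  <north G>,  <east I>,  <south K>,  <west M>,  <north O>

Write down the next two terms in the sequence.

Direction — repeats west → north → east → south: west, north, east, south, west, north → east → south.
Letter: letters move forward 2 places in the alphabet; E, G, I, K, M, O → Q → S.
So the next two terms are <east Q> and <south S>.

<east Q>, <south S>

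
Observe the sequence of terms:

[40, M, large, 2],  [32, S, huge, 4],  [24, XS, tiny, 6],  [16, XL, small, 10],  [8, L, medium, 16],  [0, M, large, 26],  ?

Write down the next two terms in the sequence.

First slot — −8 each step: 40, 32, 24, 16, 8, 0 → -8 → -16.
First size goes M, S, XS, XL, L, M → S → XS (repeats M → S → XS → XL → L).
Second size — repeats large → huge → tiny → small → medium: large, huge, tiny, small, medium, large → huge → tiny.
Fourth slot: each term is the sum of the two before it, so 2, 4, 6, 10, 16, 26 → 42 → 68.
So the next two terms are [-8, S, huge, 42] and [-16, XS, tiny, 68].

[-8, S, huge, 42], [-16, XS, tiny, 68]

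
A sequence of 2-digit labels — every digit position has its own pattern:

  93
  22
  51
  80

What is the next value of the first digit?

First digit: +3 each step, mod 10; 9, 2, 5, 8 → 1.
Second digit — −1 each step, mod 10: 3, 2, 1, 0 → 9.

1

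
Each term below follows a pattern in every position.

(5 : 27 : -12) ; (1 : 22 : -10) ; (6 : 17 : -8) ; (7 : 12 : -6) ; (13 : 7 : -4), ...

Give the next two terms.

(20 : 2 : -2), (33 : -3 : 0)

For the first entry, each term is the sum of the two before it: 5, 1, 6, 7, 13 → 20 → 33.
Second entry goes 27, 22, 17, 12, 7 → 2 → -3 (−5 each step).
Third entry goes -12, -10, -8, -6, -4 → -2 → 0 (+2 each step).
So the next two terms are (20 : 2 : -2) and (33 : -3 : 0).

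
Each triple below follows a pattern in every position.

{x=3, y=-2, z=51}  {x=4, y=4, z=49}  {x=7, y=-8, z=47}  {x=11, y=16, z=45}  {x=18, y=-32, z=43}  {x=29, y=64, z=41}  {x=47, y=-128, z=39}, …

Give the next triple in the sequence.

{x=76, y=256, z=37}

X — each term is the sum of the two before it: 3, 4, 7, 11, 18, 29, 47 → 76.
Y — ×(-2) each step: -2, 4, -8, 16, -32, 64, -128 → 256.
Z: 51, 49, 47, 45, 43, 41, 39 → 37 (−2 each step).
So the next triple is {x=76, y=256, z=37}.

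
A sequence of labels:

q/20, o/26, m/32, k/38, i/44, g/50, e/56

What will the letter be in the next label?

Letter: letters move back 2 places in the alphabet; q, o, m, k, i, g, e → c.

c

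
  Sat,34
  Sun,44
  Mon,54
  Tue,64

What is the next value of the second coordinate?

74

Second coordinate: +10 each step, so 34, 44, 54, 64 → 74.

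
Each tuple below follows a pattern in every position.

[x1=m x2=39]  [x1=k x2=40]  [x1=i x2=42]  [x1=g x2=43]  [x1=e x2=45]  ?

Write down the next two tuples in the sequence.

[x1=c x2=46], [x1=a x2=48]

For the x1, letters move back 2 places in the alphabet: m, k, i, g, e → c → a.
X2: alternating steps +1, +2, +1, +2, …; 39, 40, 42, 43, 45 → 46 → 48.
Putting the parts together: [x1=c x2=46] and then [x1=a x2=48].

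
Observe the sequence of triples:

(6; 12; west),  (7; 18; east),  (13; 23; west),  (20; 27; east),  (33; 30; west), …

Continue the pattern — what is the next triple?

(53; 32; east)

First coordinate: each term is the sum of the two before it; 6, 7, 13, 20, 33 → 53.
For the second coordinate, differences are 6, 5, 4, … (decreasing by 1 each time): 12, 18, 23, 27, 30 → 32.
For the direction, alternates west ↔ east: west, east, west, east, west → east.
Putting it together: (53; 32; east).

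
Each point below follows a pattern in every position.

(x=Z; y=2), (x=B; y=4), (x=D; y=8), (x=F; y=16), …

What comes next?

(x=H; y=32)

X: letters move forward 2 places in the alphabet, wrapping Z→A; Z, B, D, F → H.
Y goes 2, 4, 8, 16 → 32 (×2 each step).
Combining the parts gives (x=H; y=32).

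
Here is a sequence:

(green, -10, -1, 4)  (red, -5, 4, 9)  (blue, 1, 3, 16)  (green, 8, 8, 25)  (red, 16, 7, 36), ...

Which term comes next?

Colour — repeats green → red → blue: green, red, blue, green, red → blue.
Second entry — differences are 5, 6, 7, … (increasing by 1 each time): -10, -5, 1, 8, 16 → 25.
For the third entry, alternating steps +5, −1, +5, −1, …: -1, 4, 3, 8, 7 → 12.
Fourth entry: 4, 9, 16, 25, 36 → 49 (perfect squares: 2², 3², 4², …).
Combining the parts gives (blue, 25, 12, 49).

(blue, 25, 12, 49)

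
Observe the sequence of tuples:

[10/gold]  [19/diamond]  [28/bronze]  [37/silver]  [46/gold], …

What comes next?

First coordinate goes 10, 19, 28, 37, 46 → 55 (+9 each step).
Rank goes gold, diamond, bronze, silver, gold → diamond (repeats gold → diamond → bronze → silver).
So the next tuple is [55/diamond].

[55/diamond]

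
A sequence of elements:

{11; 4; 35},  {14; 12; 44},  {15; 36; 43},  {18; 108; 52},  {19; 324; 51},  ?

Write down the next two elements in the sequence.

{22; 972; 60}, {23; 2916; 59}

First entry: 11, 14, 15, 18, 19 → 22 → 23 (alternating steps +3, +1, +3, +1, …).
Second entry: 4, 12, 36, 108, 324 → 972 → 2916 (×3 each step).
Third entry goes 35, 44, 43, 52, 51 → 60 → 59 (alternating steps +9, −1, +9, −1, …).
Putting the parts together: {22; 972; 60} and then {23; 2916; 59}.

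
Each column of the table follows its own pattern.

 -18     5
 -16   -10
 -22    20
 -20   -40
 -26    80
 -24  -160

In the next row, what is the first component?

-30

First component goes -18, -16, -22, -20, -26, -24 → -30 (alternating steps +2, −6, +2, −6, …).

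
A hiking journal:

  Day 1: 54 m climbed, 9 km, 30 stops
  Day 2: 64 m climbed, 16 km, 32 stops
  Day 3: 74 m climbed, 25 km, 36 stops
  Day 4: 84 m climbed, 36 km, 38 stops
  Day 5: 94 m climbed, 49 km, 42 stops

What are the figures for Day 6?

M climbed: +10 each step, so 54, 64, 74, 84, 94 → 104.
Km: 9, 16, 25, 36, 49 → 64 (perfect squares: 3², 4², 5², …).
Stops: alternating steps +2, +4, +2, +4, …; 30, 32, 36, 38, 42 → 44.
Combining the parts gives 104 m climbed, 64 km, 44 stops.

104 m climbed, 64 km, 44 stops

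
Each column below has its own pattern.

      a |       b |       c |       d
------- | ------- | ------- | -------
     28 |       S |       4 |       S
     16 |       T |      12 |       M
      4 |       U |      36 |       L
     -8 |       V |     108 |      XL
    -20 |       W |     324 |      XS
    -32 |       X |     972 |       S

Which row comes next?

Column a — −12 each step: 28, 16, 4, -8, -20, -32 → -44.
Column b: S, T, U, V, W, X → Y (letters move forward 1 place in the alphabet).
Column c — ×3 each step: 4, 12, 36, 108, 324, 972 → 2916.
Column d — repeats S → M → L → XL → XS: S, M, L, XL, XS, S → M.
Putting it together: -44  Y  2916  M.

-44  Y  2916  M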